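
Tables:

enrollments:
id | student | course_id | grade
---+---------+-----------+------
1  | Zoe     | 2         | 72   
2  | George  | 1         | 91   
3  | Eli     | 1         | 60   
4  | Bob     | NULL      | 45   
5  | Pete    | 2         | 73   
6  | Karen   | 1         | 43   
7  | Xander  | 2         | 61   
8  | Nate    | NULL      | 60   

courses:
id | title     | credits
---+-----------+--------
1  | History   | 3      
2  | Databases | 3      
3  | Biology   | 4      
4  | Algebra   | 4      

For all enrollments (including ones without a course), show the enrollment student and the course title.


LEFT JOIN keeps every row from enrollments (the left table); where course_id has no match in courses, the course columns become NULL. Walk through each enrollment:
  - enrollment 1 (Zoe): course_id=2 -> matches Databases
  - enrollment 2 (George): course_id=1 -> matches History
  - enrollment 3 (Eli): course_id=1 -> matches History
  - enrollment 4 (Bob): course_id=NULL, no match -> kept with NULL
  - enrollment 5 (Pete): course_id=2 -> matches Databases
  - enrollment 6 (Karen): course_id=1 -> matches History
  - enrollment 7 (Xander): course_id=2 -> matches Databases
  - enrollment 8 (Nate): course_id=NULL, no match -> kept with NULL
All 8 rows appear; 2 have NULL course.

SQL:
SELECT a.student, b.title AS course
FROM enrollments a
LEFT JOIN courses b ON a.course_id = b.id

Result:
student | course   
--------+----------
Zoe     | Databases
George  | History  
Eli     | History  
Bob     | NULL     
Pete    | Databases
Karen   | History  
Xander  | Databases
Nate    | NULL     


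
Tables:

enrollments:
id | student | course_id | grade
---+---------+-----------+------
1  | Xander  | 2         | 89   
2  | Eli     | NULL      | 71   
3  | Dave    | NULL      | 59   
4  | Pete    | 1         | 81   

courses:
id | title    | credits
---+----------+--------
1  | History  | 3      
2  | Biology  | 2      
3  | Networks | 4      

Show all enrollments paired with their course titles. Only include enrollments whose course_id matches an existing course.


INNER JOIN keeps only enrollments rows whose course_id matches an id in courses. Walk through each enrollment:
  - enrollment 1 (Xander): course_id=2 -> matches Biology
  - enrollment 2 (Eli): course_id=NULL, no match -> dropped
  - enrollment 3 (Dave): course_id=NULL, no match -> dropped
  - enrollment 4 (Pete): course_id=1 -> matches History
So 2 of 4 rows are dropped.

SQL:
SELECT a.student, b.title AS course
FROM enrollments a
INNER JOIN courses b ON a.course_id = b.id

Result:
student | course 
--------+--------
Xander  | Biology
Pete    | History


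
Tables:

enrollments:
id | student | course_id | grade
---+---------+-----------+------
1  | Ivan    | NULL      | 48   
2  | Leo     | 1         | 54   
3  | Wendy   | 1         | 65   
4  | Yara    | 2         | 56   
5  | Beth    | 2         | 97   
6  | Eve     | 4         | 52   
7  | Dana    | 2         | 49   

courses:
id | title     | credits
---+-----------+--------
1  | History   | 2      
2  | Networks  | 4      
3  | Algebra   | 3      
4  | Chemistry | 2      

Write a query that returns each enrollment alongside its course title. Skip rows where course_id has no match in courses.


INNER JOIN keeps only enrollments rows whose course_id matches an id in courses. Walk through each enrollment:
  - enrollment 1 (Ivan): course_id=NULL, no match -> dropped
  - enrollment 2 (Leo): course_id=1 -> matches History
  - enrollment 3 (Wendy): course_id=1 -> matches History
  - enrollment 4 (Yara): course_id=2 -> matches Networks
  - enrollment 5 (Beth): course_id=2 -> matches Networks
  - enrollment 6 (Eve): course_id=4 -> matches Chemistry
  - enrollment 7 (Dana): course_id=2 -> matches Networks
So 1 of 7 rows is dropped.

SQL:
SELECT a.student, b.title AS course
FROM enrollments a
INNER JOIN courses b ON a.course_id = b.id

Result:
student | course   
--------+----------
Leo     | History  
Wendy   | History  
Yara    | Networks 
Beth    | Networks 
Eve     | Chemistry
Dana    | Networks 


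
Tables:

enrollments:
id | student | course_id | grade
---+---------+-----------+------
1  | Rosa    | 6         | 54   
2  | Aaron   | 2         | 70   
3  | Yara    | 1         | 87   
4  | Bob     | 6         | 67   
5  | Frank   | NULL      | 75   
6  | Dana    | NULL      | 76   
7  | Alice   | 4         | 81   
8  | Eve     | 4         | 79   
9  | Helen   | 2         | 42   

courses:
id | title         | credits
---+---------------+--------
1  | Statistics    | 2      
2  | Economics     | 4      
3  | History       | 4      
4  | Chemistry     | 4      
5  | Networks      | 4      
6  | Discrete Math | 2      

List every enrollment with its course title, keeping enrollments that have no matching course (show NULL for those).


LEFT JOIN keeps every row from enrollments (the left table); where course_id has no match in courses, the course columns become NULL. Walk through each enrollment:
  - enrollment 1 (Rosa): course_id=6 -> matches Discrete Math
  - enrollment 2 (Aaron): course_id=2 -> matches Economics
  - enrollment 3 (Yara): course_id=1 -> matches Statistics
  - enrollment 4 (Bob): course_id=6 -> matches Discrete Math
  - enrollment 5 (Frank): course_id=NULL, no match -> kept with NULL
  - enrollment 6 (Dana): course_id=NULL, no match -> kept with NULL
  - enrollment 7 (Alice): course_id=4 -> matches Chemistry
  - enrollment 8 (Eve): course_id=4 -> matches Chemistry
  - enrollment 9 (Helen): course_id=2 -> matches Economics
All 9 rows appear; 2 have NULL course.

SQL:
SELECT a.student, b.title AS course
FROM enrollments a
LEFT JOIN courses b ON a.course_id = b.id

Result:
student | course       
--------+--------------
Rosa    | Discrete Math
Aaron   | Economics    
Yara    | Statistics   
Bob     | Discrete Math
Frank   | NULL         
Dana    | NULL         
Alice   | Chemistry    
Eve     | Chemistry    
Helen   | Economics    


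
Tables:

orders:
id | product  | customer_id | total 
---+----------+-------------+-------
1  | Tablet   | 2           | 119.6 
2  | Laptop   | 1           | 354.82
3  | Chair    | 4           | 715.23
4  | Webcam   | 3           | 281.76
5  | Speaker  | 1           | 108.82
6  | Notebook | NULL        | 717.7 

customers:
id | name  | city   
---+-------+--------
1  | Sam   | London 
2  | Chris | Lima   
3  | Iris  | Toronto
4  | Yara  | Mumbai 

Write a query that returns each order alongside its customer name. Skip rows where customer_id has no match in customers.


INNER JOIN keeps only orders rows whose customer_id matches an id in customers. Walk through each order:
  - order 1 (Tablet): customer_id=2 -> matches Chris
  - order 2 (Laptop): customer_id=1 -> matches Sam
  - order 3 (Chair): customer_id=4 -> matches Yara
  - order 4 (Webcam): customer_id=3 -> matches Iris
  - order 5 (Speaker): customer_id=1 -> matches Sam
  - order 6 (Notebook): customer_id=NULL, no match -> dropped
So 1 of 6 rows is dropped.

SQL:
SELECT a.product, b.name AS customer
FROM orders a
INNER JOIN customers b ON a.customer_id = b.id

Result:
product | customer
--------+---------
Tablet  | Chris   
Laptop  | Sam     
Chair   | Yara    
Webcam  | Iris    
Speaker | Sam     


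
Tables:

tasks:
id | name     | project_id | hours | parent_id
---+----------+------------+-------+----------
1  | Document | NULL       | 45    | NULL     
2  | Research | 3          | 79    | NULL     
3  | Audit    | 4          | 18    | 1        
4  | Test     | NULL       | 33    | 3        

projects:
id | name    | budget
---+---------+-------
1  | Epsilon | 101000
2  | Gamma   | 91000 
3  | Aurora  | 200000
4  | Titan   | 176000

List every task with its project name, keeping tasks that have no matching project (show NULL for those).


LEFT JOIN keeps every row from tasks (the left table); where project_id has no match in projects, the project columns become NULL. Walk through each task:
  - task 1 (Document): project_id=NULL, no match -> kept with NULL
  - task 2 (Research): project_id=3 -> matches Aurora
  - task 3 (Audit): project_id=4 -> matches Titan
  - task 4 (Test): project_id=NULL, no match -> kept with NULL
All 4 rows appear; 2 have NULL project.

SQL:
SELECT a.name, b.name AS project
FROM tasks a
LEFT JOIN projects b ON a.project_id = b.id

Result:
name     | project
---------+--------
Document | NULL   
Research | Aurora 
Audit    | Titan  
Test     | NULL   


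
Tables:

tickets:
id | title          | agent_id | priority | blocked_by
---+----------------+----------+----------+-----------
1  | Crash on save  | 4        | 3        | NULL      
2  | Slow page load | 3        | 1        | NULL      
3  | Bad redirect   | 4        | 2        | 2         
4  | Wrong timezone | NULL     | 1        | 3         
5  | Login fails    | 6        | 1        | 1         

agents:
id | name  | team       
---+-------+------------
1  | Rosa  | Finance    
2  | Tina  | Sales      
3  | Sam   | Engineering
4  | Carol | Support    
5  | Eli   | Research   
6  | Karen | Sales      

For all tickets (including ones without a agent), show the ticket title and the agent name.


LEFT JOIN keeps every row from tickets (the left table); where agent_id has no match in agents, the agent columns become NULL. Walk through each ticket:
  - ticket 1 (Crash on save): agent_id=4 -> matches Carol
  - ticket 2 (Slow page load): agent_id=3 -> matches Sam
  - ticket 3 (Bad redirect): agent_id=4 -> matches Carol
  - ticket 4 (Wrong timezone): agent_id=NULL, no match -> kept with NULL
  - ticket 5 (Login fails): agent_id=6 -> matches Karen
All 5 rows appear; 1 has NULL agent.

SQL:
SELECT a.title, b.name AS agent
FROM tickets a
LEFT JOIN agents b ON a.agent_id = b.id

Result:
title          | agent
---------------+------
Crash on save  | Carol
Slow page load | Sam  
Bad redirect   | Carol
Wrong timezone | NULL 
Login fails    | Karen


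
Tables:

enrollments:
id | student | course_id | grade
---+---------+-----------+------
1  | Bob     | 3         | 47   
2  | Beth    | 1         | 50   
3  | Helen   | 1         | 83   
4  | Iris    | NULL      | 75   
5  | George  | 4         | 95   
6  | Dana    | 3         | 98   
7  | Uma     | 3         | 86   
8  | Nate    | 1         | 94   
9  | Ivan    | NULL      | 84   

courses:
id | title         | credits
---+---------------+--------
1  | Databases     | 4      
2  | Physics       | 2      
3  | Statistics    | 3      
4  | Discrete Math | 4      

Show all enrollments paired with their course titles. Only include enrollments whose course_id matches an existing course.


INNER JOIN keeps only enrollments rows whose course_id matches an id in courses. Walk through each enrollment:
  - enrollment 1 (Bob): course_id=3 -> matches Statistics
  - enrollment 2 (Beth): course_id=1 -> matches Databases
  - enrollment 3 (Helen): course_id=1 -> matches Databases
  - enrollment 4 (Iris): course_id=NULL, no match -> dropped
  - enrollment 5 (George): course_id=4 -> matches Discrete Math
  - enrollment 6 (Dana): course_id=3 -> matches Statistics
  - enrollment 7 (Uma): course_id=3 -> matches Statistics
  - enrollment 8 (Nate): course_id=1 -> matches Databases
  - enrollment 9 (Ivan): course_id=NULL, no match -> dropped
So 2 of 9 rows are dropped.

SQL:
SELECT a.student, b.title AS course
FROM enrollments a
INNER JOIN courses b ON a.course_id = b.id

Result:
student | course       
--------+--------------
Bob     | Statistics   
Beth    | Databases    
Helen   | Databases    
George  | Discrete Math
Dana    | Statistics   
Uma     | Statistics   
Nate    | Databases    


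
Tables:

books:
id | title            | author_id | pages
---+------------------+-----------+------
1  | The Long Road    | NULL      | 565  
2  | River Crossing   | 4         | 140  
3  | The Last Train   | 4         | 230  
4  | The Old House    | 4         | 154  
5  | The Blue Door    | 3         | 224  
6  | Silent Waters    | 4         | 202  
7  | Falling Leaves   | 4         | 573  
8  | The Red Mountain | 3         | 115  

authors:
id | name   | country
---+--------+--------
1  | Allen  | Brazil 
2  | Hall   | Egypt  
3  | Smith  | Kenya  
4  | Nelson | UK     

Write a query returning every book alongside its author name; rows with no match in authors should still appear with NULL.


LEFT JOIN keeps every row from books (the left table); where author_id has no match in authors, the author columns become NULL. Walk through each book:
  - book 1 (The Long Road): author_id=NULL, no match -> kept with NULL
  - book 2 (River Crossing): author_id=4 -> matches Nelson
  - book 3 (The Last Train): author_id=4 -> matches Nelson
  - book 4 (The Old House): author_id=4 -> matches Nelson
  - book 5 (The Blue Door): author_id=3 -> matches Smith
  - book 6 (Silent Waters): author_id=4 -> matches Nelson
  - book 7 (Falling Leaves): author_id=4 -> matches Nelson
  - book 8 (The Red Mountain): author_id=3 -> matches Smith
All 8 rows appear; 1 has NULL author.

SQL:
SELECT a.title, b.name AS author
FROM books a
LEFT JOIN authors b ON a.author_id = b.id

Result:
title            | author
-----------------+-------
The Long Road    | NULL  
River Crossing   | Nelson
The Last Train   | Nelson
The Old House    | Nelson
The Blue Door    | Smith 
Silent Waters    | Nelson
Falling Leaves   | Nelson
The Red Mountain | Smith 


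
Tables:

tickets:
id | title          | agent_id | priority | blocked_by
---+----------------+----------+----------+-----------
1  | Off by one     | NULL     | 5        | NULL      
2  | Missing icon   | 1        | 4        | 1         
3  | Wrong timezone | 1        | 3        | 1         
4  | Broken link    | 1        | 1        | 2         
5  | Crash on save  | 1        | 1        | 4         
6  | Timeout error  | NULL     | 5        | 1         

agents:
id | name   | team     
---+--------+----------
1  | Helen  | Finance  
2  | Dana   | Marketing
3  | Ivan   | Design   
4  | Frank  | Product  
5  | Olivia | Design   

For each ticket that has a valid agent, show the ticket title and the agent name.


INNER JOIN keeps only tickets rows whose agent_id matches an id in agents. Walk through each ticket:
  - ticket 1 (Off by one): agent_id=NULL, no match -> dropped
  - ticket 2 (Missing icon): agent_id=1 -> matches Helen
  - ticket 3 (Wrong timezone): agent_id=1 -> matches Helen
  - ticket 4 (Broken link): agent_id=1 -> matches Helen
  - ticket 5 (Crash on save): agent_id=1 -> matches Helen
  - ticket 6 (Timeout error): agent_id=NULL, no match -> dropped
So 2 of 6 rows are dropped.

SQL:
SELECT a.title, b.name AS agent
FROM tickets a
INNER JOIN agents b ON a.agent_id = b.id

Result:
title          | agent
---------------+------
Missing icon   | Helen
Wrong timezone | Helen
Broken link    | Helen
Crash on save  | Helen


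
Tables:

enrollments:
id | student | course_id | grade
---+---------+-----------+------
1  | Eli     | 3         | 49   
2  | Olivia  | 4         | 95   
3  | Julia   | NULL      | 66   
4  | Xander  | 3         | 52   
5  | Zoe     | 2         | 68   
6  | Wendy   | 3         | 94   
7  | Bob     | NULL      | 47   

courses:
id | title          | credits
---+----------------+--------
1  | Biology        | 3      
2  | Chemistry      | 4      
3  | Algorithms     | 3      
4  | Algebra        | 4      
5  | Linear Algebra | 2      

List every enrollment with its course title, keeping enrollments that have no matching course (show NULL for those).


LEFT JOIN keeps every row from enrollments (the left table); where course_id has no match in courses, the course columns become NULL. Walk through each enrollment:
  - enrollment 1 (Eli): course_id=3 -> matches Algorithms
  - enrollment 2 (Olivia): course_id=4 -> matches Algebra
  - enrollment 3 (Julia): course_id=NULL, no match -> kept with NULL
  - enrollment 4 (Xander): course_id=3 -> matches Algorithms
  - enrollment 5 (Zoe): course_id=2 -> matches Chemistry
  - enrollment 6 (Wendy): course_id=3 -> matches Algorithms
  - enrollment 7 (Bob): course_id=NULL, no match -> kept with NULL
All 7 rows appear; 2 have NULL course.

SQL:
SELECT a.student, b.title AS course
FROM enrollments a
LEFT JOIN courses b ON a.course_id = b.id

Result:
student | course    
--------+-----------
Eli     | Algorithms
Olivia  | Algebra   
Julia   | NULL      
Xander  | Algorithms
Zoe     | Chemistry 
Wendy   | Algorithms
Bob     | NULL      


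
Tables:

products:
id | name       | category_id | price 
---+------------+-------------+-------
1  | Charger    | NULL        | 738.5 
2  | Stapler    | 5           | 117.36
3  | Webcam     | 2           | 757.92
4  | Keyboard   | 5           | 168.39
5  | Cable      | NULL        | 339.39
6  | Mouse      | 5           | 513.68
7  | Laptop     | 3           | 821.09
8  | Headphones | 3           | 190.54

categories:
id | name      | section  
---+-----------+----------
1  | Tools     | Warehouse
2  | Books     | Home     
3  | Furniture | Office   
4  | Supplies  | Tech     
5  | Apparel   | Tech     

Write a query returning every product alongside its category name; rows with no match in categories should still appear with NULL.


LEFT JOIN keeps every row from products (the left table); where category_id has no match in categories, the category columns become NULL. Walk through each product:
  - product 1 (Charger): category_id=NULL, no match -> kept with NULL
  - product 2 (Stapler): category_id=5 -> matches Apparel
  - product 3 (Webcam): category_id=2 -> matches Books
  - product 4 (Keyboard): category_id=5 -> matches Apparel
  - product 5 (Cable): category_id=NULL, no match -> kept with NULL
  - product 6 (Mouse): category_id=5 -> matches Apparel
  - product 7 (Laptop): category_id=3 -> matches Furniture
  - product 8 (Headphones): category_id=3 -> matches Furniture
All 8 rows appear; 2 have NULL category.

SQL:
SELECT a.name, b.name AS category
FROM products a
LEFT JOIN categories b ON a.category_id = b.id

Result:
name       | category 
-----------+----------
Charger    | NULL     
Stapler    | Apparel  
Webcam     | Books    
Keyboard   | Apparel  
Cable      | NULL     
Mouse      | Apparel  
Laptop     | Furniture
Headphones | Furniture


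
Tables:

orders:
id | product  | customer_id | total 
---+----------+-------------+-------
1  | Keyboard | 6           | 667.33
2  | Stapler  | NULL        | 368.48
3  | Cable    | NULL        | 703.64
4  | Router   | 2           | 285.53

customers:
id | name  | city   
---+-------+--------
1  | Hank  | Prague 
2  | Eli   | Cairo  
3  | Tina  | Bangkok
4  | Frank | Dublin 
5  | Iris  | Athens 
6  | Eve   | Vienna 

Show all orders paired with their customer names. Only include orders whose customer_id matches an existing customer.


INNER JOIN keeps only orders rows whose customer_id matches an id in customers. Walk through each order:
  - order 1 (Keyboard): customer_id=6 -> matches Eve
  - order 2 (Stapler): customer_id=NULL, no match -> dropped
  - order 3 (Cable): customer_id=NULL, no match -> dropped
  - order 4 (Router): customer_id=2 -> matches Eli
So 2 of 4 rows are dropped.

SQL:
SELECT a.product, b.name AS customer
FROM orders a
INNER JOIN customers b ON a.customer_id = b.id

Result:
product  | customer
---------+---------
Keyboard | Eve     
Router   | Eli     


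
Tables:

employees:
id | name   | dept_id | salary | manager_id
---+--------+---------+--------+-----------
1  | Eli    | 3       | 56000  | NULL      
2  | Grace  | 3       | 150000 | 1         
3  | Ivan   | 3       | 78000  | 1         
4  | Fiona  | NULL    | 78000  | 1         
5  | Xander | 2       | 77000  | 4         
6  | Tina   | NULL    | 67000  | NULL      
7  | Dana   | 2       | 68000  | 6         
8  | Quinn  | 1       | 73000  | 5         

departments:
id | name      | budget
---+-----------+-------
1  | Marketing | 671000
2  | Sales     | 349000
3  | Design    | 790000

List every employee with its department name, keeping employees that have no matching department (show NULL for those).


LEFT JOIN keeps every row from employees (the left table); where dept_id has no match in departments, the department columns become NULL. Walk through each employee:
  - employee 1 (Eli): dept_id=3 -> matches Design
  - employee 2 (Grace): dept_id=3 -> matches Design
  - employee 3 (Ivan): dept_id=3 -> matches Design
  - employee 4 (Fiona): dept_id=NULL, no match -> kept with NULL
  - employee 5 (Xander): dept_id=2 -> matches Sales
  - employee 6 (Tina): dept_id=NULL, no match -> kept with NULL
  - employee 7 (Dana): dept_id=2 -> matches Sales
  - employee 8 (Quinn): dept_id=1 -> matches Marketing
All 8 rows appear; 2 have NULL department.

SQL:
SELECT a.name, b.name AS department
FROM employees a
LEFT JOIN departments b ON a.dept_id = b.id

Result:
name   | department
-------+-----------
Eli    | Design    
Grace  | Design    
Ivan   | Design    
Fiona  | NULL      
Xander | Sales     
Tina   | NULL      
Dana   | Sales     
Quinn  | Marketing 


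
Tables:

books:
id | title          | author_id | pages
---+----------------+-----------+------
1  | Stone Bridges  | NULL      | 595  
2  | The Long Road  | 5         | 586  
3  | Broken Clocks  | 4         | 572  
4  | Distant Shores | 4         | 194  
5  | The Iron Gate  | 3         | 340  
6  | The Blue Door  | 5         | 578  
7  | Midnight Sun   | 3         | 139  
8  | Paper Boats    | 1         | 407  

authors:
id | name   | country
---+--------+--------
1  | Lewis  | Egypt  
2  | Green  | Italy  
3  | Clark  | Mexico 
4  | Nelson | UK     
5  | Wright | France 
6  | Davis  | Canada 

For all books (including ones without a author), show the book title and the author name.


LEFT JOIN keeps every row from books (the left table); where author_id has no match in authors, the author columns become NULL. Walk through each book:
  - book 1 (Stone Bridges): author_id=NULL, no match -> kept with NULL
  - book 2 (The Long Road): author_id=5 -> matches Wright
  - book 3 (Broken Clocks): author_id=4 -> matches Nelson
  - book 4 (Distant Shores): author_id=4 -> matches Nelson
  - book 5 (The Iron Gate): author_id=3 -> matches Clark
  - book 6 (The Blue Door): author_id=5 -> matches Wright
  - book 7 (Midnight Sun): author_id=3 -> matches Clark
  - book 8 (Paper Boats): author_id=1 -> matches Lewis
All 8 rows appear; 1 has NULL author.

SQL:
SELECT a.title, b.name AS author
FROM books a
LEFT JOIN authors b ON a.author_id = b.id

Result:
title          | author
---------------+-------
Stone Bridges  | NULL  
The Long Road  | Wright
Broken Clocks  | Nelson
Distant Shores | Nelson
The Iron Gate  | Clark 
The Blue Door  | Wright
Midnight Sun   | Clark 
Paper Boats    | Lewis 


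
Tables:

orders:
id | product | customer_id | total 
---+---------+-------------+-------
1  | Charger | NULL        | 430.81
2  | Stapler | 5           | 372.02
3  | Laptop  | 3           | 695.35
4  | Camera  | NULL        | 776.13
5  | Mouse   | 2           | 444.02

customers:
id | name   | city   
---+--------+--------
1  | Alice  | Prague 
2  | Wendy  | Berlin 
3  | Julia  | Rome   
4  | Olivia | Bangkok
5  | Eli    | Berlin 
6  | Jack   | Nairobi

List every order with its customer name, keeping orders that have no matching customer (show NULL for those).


LEFT JOIN keeps every row from orders (the left table); where customer_id has no match in customers, the customer columns become NULL. Walk through each order:
  - order 1 (Charger): customer_id=NULL, no match -> kept with NULL
  - order 2 (Stapler): customer_id=5 -> matches Eli
  - order 3 (Laptop): customer_id=3 -> matches Julia
  - order 4 (Camera): customer_id=NULL, no match -> kept with NULL
  - order 5 (Mouse): customer_id=2 -> matches Wendy
All 5 rows appear; 2 have NULL customer.

SQL:
SELECT a.product, b.name AS customer
FROM orders a
LEFT JOIN customers b ON a.customer_id = b.id

Result:
product | customer
--------+---------
Charger | NULL    
Stapler | Eli     
Laptop  | Julia   
Camera  | NULL    
Mouse   | Wendy   


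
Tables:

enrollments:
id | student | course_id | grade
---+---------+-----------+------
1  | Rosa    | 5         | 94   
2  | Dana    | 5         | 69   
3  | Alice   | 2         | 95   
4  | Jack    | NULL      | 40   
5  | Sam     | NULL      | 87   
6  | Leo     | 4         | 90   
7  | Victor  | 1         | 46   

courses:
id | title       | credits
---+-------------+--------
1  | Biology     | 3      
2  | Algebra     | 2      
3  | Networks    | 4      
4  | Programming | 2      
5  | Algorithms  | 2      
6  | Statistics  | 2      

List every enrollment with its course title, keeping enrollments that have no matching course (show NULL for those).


LEFT JOIN keeps every row from enrollments (the left table); where course_id has no match in courses, the course columns become NULL. Walk through each enrollment:
  - enrollment 1 (Rosa): course_id=5 -> matches Algorithms
  - enrollment 2 (Dana): course_id=5 -> matches Algorithms
  - enrollment 3 (Alice): course_id=2 -> matches Algebra
  - enrollment 4 (Jack): course_id=NULL, no match -> kept with NULL
  - enrollment 5 (Sam): course_id=NULL, no match -> kept with NULL
  - enrollment 6 (Leo): course_id=4 -> matches Programming
  - enrollment 7 (Victor): course_id=1 -> matches Biology
All 7 rows appear; 2 have NULL course.

SQL:
SELECT a.student, b.title AS course
FROM enrollments a
LEFT JOIN courses b ON a.course_id = b.id

Result:
student | course     
--------+------------
Rosa    | Algorithms 
Dana    | Algorithms 
Alice   | Algebra    
Jack    | NULL       
Sam     | NULL       
Leo     | Programming
Victor  | Biology    


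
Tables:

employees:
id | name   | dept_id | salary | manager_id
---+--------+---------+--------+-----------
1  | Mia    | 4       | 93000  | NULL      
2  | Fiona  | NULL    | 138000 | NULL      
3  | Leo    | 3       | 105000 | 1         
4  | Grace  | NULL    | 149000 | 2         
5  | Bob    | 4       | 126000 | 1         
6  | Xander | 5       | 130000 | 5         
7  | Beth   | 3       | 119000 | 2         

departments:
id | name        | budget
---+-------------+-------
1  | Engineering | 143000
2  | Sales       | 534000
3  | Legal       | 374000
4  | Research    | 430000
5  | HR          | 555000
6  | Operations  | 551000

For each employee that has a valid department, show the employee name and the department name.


INNER JOIN keeps only employees rows whose dept_id matches an id in departments. Walk through each employee:
  - employee 1 (Mia): dept_id=4 -> matches Research
  - employee 2 (Fiona): dept_id=NULL, no match -> dropped
  - employee 3 (Leo): dept_id=3 -> matches Legal
  - employee 4 (Grace): dept_id=NULL, no match -> dropped
  - employee 5 (Bob): dept_id=4 -> matches Research
  - employee 6 (Xander): dept_id=5 -> matches HR
  - employee 7 (Beth): dept_id=3 -> matches Legal
So 2 of 7 rows are dropped.

SQL:
SELECT a.name, b.name AS department
FROM employees a
INNER JOIN departments b ON a.dept_id = b.id

Result:
name   | department
-------+-----------
Mia    | Research  
Leo    | Legal     
Bob    | Research  
Xander | HR        
Beth   | Legal     


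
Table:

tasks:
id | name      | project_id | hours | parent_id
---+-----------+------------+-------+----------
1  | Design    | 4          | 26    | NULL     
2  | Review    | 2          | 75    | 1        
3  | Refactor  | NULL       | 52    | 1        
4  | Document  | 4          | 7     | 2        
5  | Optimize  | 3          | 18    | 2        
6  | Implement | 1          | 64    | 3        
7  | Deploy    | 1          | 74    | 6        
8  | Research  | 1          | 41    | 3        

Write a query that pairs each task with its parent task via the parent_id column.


This is a self-join: tasks is joined to a second copy of itself, matching each row's parent_id to another row's id. Use LEFT JOIN so rows with parent_id=NULL are kept.
  - task 1 (Design): parent_id=NULL -> NULL
  - task 2 (Review): parent_id=1 -> Design
  - task 3 (Refactor): parent_id=1 -> Design
  - task 4 (Document): parent_id=2 -> Review
  - task 5 (Optimize): parent_id=2 -> Review
  - task 6 (Implement): parent_id=3 -> Refactor
  - task 7 (Deploy): parent_id=6 -> Implement
  - task 8 (Research): parent_id=3 -> Refactor

SQL:
SELECT a.name AS item, b.name AS parent
FROM tasks a
LEFT JOIN tasks b ON a.parent_id = b.id

Result:
item      | parent   
----------+----------
Design    | NULL     
Review    | Design   
Refactor  | Design   
Document  | Review   
Optimize  | Review   
Implement | Refactor 
Deploy    | Implement
Research  | Refactor 


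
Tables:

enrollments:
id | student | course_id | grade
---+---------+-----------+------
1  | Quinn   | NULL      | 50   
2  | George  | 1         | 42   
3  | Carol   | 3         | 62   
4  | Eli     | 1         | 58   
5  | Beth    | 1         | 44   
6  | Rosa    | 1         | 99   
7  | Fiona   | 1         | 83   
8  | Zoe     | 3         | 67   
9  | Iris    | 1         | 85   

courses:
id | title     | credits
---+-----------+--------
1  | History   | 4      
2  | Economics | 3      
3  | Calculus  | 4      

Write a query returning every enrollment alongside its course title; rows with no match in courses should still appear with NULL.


LEFT JOIN keeps every row from enrollments (the left table); where course_id has no match in courses, the course columns become NULL. Walk through each enrollment:
  - enrollment 1 (Quinn): course_id=NULL, no match -> kept with NULL
  - enrollment 2 (George): course_id=1 -> matches History
  - enrollment 3 (Carol): course_id=3 -> matches Calculus
  - enrollment 4 (Eli): course_id=1 -> matches History
  - enrollment 5 (Beth): course_id=1 -> matches History
  - enrollment 6 (Rosa): course_id=1 -> matches History
  - enrollment 7 (Fiona): course_id=1 -> matches History
  - enrollment 8 (Zoe): course_id=3 -> matches Calculus
  - enrollment 9 (Iris): course_id=1 -> matches History
All 9 rows appear; 1 has NULL course.

SQL:
SELECT a.student, b.title AS course
FROM enrollments a
LEFT JOIN courses b ON a.course_id = b.id

Result:
student | course  
--------+---------
Quinn   | NULL    
George  | History 
Carol   | Calculus
Eli     | History 
Beth    | History 
Rosa    | History 
Fiona   | History 
Zoe     | Calculus
Iris    | History 


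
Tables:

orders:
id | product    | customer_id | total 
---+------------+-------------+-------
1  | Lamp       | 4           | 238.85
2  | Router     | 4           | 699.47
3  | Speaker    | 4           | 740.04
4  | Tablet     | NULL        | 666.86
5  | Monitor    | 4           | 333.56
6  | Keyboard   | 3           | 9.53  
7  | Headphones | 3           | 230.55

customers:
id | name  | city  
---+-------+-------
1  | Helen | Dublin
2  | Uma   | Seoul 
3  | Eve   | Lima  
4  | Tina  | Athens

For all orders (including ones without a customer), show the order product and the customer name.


LEFT JOIN keeps every row from orders (the left table); where customer_id has no match in customers, the customer columns become NULL. Walk through each order:
  - order 1 (Lamp): customer_id=4 -> matches Tina
  - order 2 (Router): customer_id=4 -> matches Tina
  - order 3 (Speaker): customer_id=4 -> matches Tina
  - order 4 (Tablet): customer_id=NULL, no match -> kept with NULL
  - order 5 (Monitor): customer_id=4 -> matches Tina
  - order 6 (Keyboard): customer_id=3 -> matches Eve
  - order 7 (Headphones): customer_id=3 -> matches Eve
All 7 rows appear; 1 has NULL customer.

SQL:
SELECT a.product, b.name AS customer
FROM orders a
LEFT JOIN customers b ON a.customer_id = b.id

Result:
product    | customer
-----------+---------
Lamp       | Tina    
Router     | Tina    
Speaker    | Tina    
Tablet     | NULL    
Monitor    | Tina    
Keyboard   | Eve     
Headphones | Eve     


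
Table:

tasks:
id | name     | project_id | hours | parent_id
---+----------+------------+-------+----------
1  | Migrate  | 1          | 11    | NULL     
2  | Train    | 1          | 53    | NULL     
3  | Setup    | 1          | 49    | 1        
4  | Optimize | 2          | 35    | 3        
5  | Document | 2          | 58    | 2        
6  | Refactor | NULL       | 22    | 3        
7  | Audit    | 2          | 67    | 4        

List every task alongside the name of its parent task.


This is a self-join: tasks is joined to a second copy of itself, matching each row's parent_id to another row's id. Use LEFT JOIN so rows with parent_id=NULL are kept.
  - task 1 (Migrate): parent_id=NULL -> NULL
  - task 2 (Train): parent_id=NULL -> NULL
  - task 3 (Setup): parent_id=1 -> Migrate
  - task 4 (Optimize): parent_id=3 -> Setup
  - task 5 (Document): parent_id=2 -> Train
  - task 6 (Refactor): parent_id=3 -> Setup
  - task 7 (Audit): parent_id=4 -> Optimize

SQL:
SELECT a.name AS item, b.name AS parent
FROM tasks a
LEFT JOIN tasks b ON a.parent_id = b.id

Result:
item     | parent  
---------+---------
Migrate  | NULL    
Train    | NULL    
Setup    | Migrate 
Optimize | Setup   
Document | Train   
Refactor | Setup   
Audit    | Optimize


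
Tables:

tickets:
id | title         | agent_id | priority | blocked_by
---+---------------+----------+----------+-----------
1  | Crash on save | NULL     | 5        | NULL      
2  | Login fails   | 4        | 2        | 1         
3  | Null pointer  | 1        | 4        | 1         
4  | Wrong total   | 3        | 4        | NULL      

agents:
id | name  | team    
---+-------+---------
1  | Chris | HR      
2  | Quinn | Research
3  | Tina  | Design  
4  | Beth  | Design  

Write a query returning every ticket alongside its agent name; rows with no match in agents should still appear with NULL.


LEFT JOIN keeps every row from tickets (the left table); where agent_id has no match in agents, the agent columns become NULL. Walk through each ticket:
  - ticket 1 (Crash on save): agent_id=NULL, no match -> kept with NULL
  - ticket 2 (Login fails): agent_id=4 -> matches Beth
  - ticket 3 (Null pointer): agent_id=1 -> matches Chris
  - ticket 4 (Wrong total): agent_id=3 -> matches Tina
All 4 rows appear; 1 has NULL agent.

SQL:
SELECT a.title, b.name AS agent
FROM tickets a
LEFT JOIN agents b ON a.agent_id = b.id

Result:
title         | agent
--------------+------
Crash on save | NULL 
Login fails   | Beth 
Null pointer  | Chris
Wrong total   | Tina 


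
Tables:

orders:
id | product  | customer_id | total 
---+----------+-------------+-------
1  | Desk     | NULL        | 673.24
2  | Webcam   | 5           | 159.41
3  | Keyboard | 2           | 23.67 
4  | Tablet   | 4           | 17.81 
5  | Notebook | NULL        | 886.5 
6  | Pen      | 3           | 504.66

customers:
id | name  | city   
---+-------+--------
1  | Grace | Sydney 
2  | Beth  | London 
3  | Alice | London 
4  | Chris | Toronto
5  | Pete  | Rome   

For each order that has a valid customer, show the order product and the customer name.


INNER JOIN keeps only orders rows whose customer_id matches an id in customers. Walk through each order:
  - order 1 (Desk): customer_id=NULL, no match -> dropped
  - order 2 (Webcam): customer_id=5 -> matches Pete
  - order 3 (Keyboard): customer_id=2 -> matches Beth
  - order 4 (Tablet): customer_id=4 -> matches Chris
  - order 5 (Notebook): customer_id=NULL, no match -> dropped
  - order 6 (Pen): customer_id=3 -> matches Alice
So 2 of 6 rows are dropped.

SQL:
SELECT a.product, b.name AS customer
FROM orders a
INNER JOIN customers b ON a.customer_id = b.id

Result:
product  | customer
---------+---------
Webcam   | Pete    
Keyboard | Beth    
Tablet   | Chris   
Pen      | Alice   


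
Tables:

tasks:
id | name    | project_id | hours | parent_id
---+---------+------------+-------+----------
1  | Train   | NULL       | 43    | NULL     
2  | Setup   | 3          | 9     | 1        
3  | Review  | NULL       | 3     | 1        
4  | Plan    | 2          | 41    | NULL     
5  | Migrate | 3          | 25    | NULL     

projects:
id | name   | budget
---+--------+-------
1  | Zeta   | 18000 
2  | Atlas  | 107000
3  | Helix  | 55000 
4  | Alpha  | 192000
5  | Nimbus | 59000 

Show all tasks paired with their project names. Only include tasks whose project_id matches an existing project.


INNER JOIN keeps only tasks rows whose project_id matches an id in projects. Walk through each task:
  - task 1 (Train): project_id=NULL, no match -> dropped
  - task 2 (Setup): project_id=3 -> matches Helix
  - task 3 (Review): project_id=NULL, no match -> dropped
  - task 4 (Plan): project_id=2 -> matches Atlas
  - task 5 (Migrate): project_id=3 -> matches Helix
So 2 of 5 rows are dropped.

SQL:
SELECT a.name, b.name AS project
FROM tasks a
INNER JOIN projects b ON a.project_id = b.id

Result:
name    | project
--------+--------
Setup   | Helix  
Plan    | Atlas  
Migrate | Helix  


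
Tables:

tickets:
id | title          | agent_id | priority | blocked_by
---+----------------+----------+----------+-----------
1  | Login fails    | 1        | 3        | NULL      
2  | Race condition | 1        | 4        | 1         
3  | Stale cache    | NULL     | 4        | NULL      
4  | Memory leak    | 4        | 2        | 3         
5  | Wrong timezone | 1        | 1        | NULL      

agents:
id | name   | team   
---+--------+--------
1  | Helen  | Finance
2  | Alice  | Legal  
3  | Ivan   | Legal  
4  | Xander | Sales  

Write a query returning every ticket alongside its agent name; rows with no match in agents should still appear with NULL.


LEFT JOIN keeps every row from tickets (the left table); where agent_id has no match in agents, the agent columns become NULL. Walk through each ticket:
  - ticket 1 (Login fails): agent_id=1 -> matches Helen
  - ticket 2 (Race condition): agent_id=1 -> matches Helen
  - ticket 3 (Stale cache): agent_id=NULL, no match -> kept with NULL
  - ticket 4 (Memory leak): agent_id=4 -> matches Xander
  - ticket 5 (Wrong timezone): agent_id=1 -> matches Helen
All 5 rows appear; 1 has NULL agent.

SQL:
SELECT a.title, b.name AS agent
FROM tickets a
LEFT JOIN agents b ON a.agent_id = b.id

Result:
title          | agent 
---------------+-------
Login fails    | Helen 
Race condition | Helen 
Stale cache    | NULL  
Memory leak    | Xander
Wrong timezone | Helen 


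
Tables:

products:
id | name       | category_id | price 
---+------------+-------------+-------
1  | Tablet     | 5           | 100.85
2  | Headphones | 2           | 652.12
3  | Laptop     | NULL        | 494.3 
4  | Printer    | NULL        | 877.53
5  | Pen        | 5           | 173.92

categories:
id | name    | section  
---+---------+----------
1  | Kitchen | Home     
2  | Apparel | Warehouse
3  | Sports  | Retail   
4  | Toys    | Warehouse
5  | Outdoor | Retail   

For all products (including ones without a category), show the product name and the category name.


LEFT JOIN keeps every row from products (the left table); where category_id has no match in categories, the category columns become NULL. Walk through each product:
  - product 1 (Tablet): category_id=5 -> matches Outdoor
  - product 2 (Headphones): category_id=2 -> matches Apparel
  - product 3 (Laptop): category_id=NULL, no match -> kept with NULL
  - product 4 (Printer): category_id=NULL, no match -> kept with NULL
  - product 5 (Pen): category_id=5 -> matches Outdoor
All 5 rows appear; 2 have NULL category.

SQL:
SELECT a.name, b.name AS category
FROM products a
LEFT JOIN categories b ON a.category_id = b.id

Result:
name       | category
-----------+---------
Tablet     | Outdoor 
Headphones | Apparel 
Laptop     | NULL    
Printer    | NULL    
Pen        | Outdoor 


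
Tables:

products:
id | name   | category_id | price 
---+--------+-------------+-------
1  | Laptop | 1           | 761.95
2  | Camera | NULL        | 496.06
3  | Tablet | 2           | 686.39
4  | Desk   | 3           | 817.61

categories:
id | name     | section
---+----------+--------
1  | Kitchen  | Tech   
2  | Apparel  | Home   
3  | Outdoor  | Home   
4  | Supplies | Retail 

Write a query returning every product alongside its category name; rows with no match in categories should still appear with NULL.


LEFT JOIN keeps every row from products (the left table); where category_id has no match in categories, the category columns become NULL. Walk through each product:
  - product 1 (Laptop): category_id=1 -> matches Kitchen
  - product 2 (Camera): category_id=NULL, no match -> kept with NULL
  - product 3 (Tablet): category_id=2 -> matches Apparel
  - product 4 (Desk): category_id=3 -> matches Outdoor
All 4 rows appear; 1 has NULL category.

SQL:
SELECT a.name, b.name AS category
FROM products a
LEFT JOIN categories b ON a.category_id = b.id

Result:
name   | category
-------+---------
Laptop | Kitchen 
Camera | NULL    
Tablet | Apparel 
Desk   | Outdoor 
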